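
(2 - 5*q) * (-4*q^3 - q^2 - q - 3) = 20*q^4 - 3*q^3 + 3*q^2 + 13*q - 6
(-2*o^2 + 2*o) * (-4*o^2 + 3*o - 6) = 8*o^4 - 14*o^3 + 18*o^2 - 12*o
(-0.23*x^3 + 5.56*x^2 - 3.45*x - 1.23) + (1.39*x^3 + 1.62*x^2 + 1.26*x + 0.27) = 1.16*x^3 + 7.18*x^2 - 2.19*x - 0.96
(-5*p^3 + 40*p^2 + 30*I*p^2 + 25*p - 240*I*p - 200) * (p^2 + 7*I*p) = -5*p^5 + 40*p^4 - 5*I*p^4 - 185*p^3 + 40*I*p^3 + 1480*p^2 + 175*I*p^2 - 1400*I*p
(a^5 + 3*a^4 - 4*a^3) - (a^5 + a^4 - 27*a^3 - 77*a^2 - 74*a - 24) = 2*a^4 + 23*a^3 + 77*a^2 + 74*a + 24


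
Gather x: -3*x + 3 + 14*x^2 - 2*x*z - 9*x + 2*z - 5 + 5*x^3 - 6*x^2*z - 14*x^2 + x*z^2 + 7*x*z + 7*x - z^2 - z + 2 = 5*x^3 - 6*x^2*z + x*(z^2 + 5*z - 5) - z^2 + z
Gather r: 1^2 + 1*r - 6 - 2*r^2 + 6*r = -2*r^2 + 7*r - 5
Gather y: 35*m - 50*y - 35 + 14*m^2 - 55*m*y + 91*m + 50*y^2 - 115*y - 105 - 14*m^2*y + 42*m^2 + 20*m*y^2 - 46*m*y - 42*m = 56*m^2 + 84*m + y^2*(20*m + 50) + y*(-14*m^2 - 101*m - 165) - 140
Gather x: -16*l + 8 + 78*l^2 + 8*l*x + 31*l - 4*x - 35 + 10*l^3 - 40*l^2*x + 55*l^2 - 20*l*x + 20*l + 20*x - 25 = 10*l^3 + 133*l^2 + 35*l + x*(-40*l^2 - 12*l + 16) - 52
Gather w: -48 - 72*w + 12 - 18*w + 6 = -90*w - 30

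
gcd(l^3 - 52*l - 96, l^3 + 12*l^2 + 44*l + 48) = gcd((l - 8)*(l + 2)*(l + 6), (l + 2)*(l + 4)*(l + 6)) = l^2 + 8*l + 12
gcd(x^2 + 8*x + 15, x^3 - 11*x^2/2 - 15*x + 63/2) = x + 3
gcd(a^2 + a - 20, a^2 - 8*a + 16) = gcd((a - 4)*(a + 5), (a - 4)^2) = a - 4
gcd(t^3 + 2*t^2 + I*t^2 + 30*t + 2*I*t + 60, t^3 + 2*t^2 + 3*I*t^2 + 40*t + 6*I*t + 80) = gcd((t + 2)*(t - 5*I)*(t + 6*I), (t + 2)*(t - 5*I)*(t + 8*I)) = t^2 + t*(2 - 5*I) - 10*I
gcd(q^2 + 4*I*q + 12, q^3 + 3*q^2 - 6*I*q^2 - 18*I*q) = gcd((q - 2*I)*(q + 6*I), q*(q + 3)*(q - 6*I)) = 1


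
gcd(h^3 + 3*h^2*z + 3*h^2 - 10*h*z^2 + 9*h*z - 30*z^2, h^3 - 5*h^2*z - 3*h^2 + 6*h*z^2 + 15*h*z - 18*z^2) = -h + 2*z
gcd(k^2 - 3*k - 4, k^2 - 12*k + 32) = k - 4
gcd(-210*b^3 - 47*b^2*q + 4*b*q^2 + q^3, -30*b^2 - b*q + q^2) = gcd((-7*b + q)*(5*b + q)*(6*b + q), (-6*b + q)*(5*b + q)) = 5*b + q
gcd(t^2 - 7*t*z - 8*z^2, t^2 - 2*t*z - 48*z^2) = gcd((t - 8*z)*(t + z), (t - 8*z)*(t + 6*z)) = -t + 8*z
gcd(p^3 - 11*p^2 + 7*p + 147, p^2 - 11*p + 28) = p - 7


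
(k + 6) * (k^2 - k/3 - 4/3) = k^3 + 17*k^2/3 - 10*k/3 - 8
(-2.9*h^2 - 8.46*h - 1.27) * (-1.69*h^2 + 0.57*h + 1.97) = 4.901*h^4 + 12.6444*h^3 - 8.3889*h^2 - 17.3901*h - 2.5019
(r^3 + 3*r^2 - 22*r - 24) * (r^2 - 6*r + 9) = r^5 - 3*r^4 - 31*r^3 + 135*r^2 - 54*r - 216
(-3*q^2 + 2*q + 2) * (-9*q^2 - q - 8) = 27*q^4 - 15*q^3 + 4*q^2 - 18*q - 16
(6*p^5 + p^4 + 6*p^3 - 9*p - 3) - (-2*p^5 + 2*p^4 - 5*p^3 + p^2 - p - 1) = 8*p^5 - p^4 + 11*p^3 - p^2 - 8*p - 2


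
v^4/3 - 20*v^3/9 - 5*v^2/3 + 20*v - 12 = (v/3 + 1)*(v - 6)*(v - 3)*(v - 2/3)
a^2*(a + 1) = a^3 + a^2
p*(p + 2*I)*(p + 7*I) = p^3 + 9*I*p^2 - 14*p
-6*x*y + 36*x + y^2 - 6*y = (-6*x + y)*(y - 6)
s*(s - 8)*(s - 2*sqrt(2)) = s^3 - 8*s^2 - 2*sqrt(2)*s^2 + 16*sqrt(2)*s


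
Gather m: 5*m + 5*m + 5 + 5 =10*m + 10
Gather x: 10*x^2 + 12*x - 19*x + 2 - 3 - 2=10*x^2 - 7*x - 3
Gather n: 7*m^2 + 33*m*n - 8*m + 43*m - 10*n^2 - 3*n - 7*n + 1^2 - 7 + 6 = 7*m^2 + 35*m - 10*n^2 + n*(33*m - 10)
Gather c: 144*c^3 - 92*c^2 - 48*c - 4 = 144*c^3 - 92*c^2 - 48*c - 4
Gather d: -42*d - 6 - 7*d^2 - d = -7*d^2 - 43*d - 6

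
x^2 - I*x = x*(x - I)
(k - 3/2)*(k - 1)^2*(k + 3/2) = k^4 - 2*k^3 - 5*k^2/4 + 9*k/2 - 9/4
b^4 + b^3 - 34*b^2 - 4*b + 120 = (b - 5)*(b - 2)*(b + 2)*(b + 6)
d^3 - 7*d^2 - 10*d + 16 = (d - 8)*(d - 1)*(d + 2)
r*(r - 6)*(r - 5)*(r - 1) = r^4 - 12*r^3 + 41*r^2 - 30*r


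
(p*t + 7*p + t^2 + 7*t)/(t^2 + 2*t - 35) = (p + t)/(t - 5)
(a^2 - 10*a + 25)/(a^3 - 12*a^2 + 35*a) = (a - 5)/(a*(a - 7))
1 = 1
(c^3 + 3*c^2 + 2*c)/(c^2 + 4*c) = (c^2 + 3*c + 2)/(c + 4)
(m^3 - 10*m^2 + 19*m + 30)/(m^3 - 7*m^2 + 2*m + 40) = (m^2 - 5*m - 6)/(m^2 - 2*m - 8)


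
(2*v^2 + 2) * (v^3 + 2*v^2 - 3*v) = 2*v^5 + 4*v^4 - 4*v^3 + 4*v^2 - 6*v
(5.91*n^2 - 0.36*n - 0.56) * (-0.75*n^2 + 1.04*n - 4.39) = -4.4325*n^4 + 6.4164*n^3 - 25.8993*n^2 + 0.998*n + 2.4584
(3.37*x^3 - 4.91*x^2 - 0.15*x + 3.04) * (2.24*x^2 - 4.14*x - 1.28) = 7.5488*x^5 - 24.9502*x^4 + 15.6778*x^3 + 13.7154*x^2 - 12.3936*x - 3.8912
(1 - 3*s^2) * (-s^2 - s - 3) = 3*s^4 + 3*s^3 + 8*s^2 - s - 3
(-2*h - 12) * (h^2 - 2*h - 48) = -2*h^3 - 8*h^2 + 120*h + 576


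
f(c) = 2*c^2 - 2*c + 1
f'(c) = 4*c - 2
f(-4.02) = 41.36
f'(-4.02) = -18.08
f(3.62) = 19.97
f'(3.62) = 12.48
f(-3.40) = 30.92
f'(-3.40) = -15.60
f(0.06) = 0.89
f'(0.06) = -1.76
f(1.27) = 1.69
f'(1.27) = 3.08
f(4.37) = 30.45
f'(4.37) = 15.48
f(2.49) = 8.42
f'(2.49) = 7.96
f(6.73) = 78.13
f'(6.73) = 24.92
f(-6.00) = 85.00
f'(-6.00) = -26.00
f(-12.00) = 313.00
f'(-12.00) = -50.00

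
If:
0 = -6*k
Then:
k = 0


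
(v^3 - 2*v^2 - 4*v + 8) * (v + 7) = v^4 + 5*v^3 - 18*v^2 - 20*v + 56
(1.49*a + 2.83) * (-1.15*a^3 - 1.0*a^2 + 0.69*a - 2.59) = -1.7135*a^4 - 4.7445*a^3 - 1.8019*a^2 - 1.9064*a - 7.3297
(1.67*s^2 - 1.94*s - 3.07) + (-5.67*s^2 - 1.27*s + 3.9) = -4.0*s^2 - 3.21*s + 0.83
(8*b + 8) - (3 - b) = 9*b + 5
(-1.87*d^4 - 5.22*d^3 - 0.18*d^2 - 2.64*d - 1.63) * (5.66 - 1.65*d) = 3.0855*d^5 - 1.9712*d^4 - 29.2482*d^3 + 3.3372*d^2 - 12.2529*d - 9.2258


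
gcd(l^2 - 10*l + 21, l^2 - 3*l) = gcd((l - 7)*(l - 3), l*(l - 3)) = l - 3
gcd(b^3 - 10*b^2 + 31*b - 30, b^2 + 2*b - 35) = b - 5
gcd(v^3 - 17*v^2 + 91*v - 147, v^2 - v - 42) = v - 7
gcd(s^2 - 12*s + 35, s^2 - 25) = s - 5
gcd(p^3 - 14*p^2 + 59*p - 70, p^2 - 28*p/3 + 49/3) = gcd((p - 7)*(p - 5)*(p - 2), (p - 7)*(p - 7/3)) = p - 7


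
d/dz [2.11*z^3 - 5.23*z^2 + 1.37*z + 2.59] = 6.33*z^2 - 10.46*z + 1.37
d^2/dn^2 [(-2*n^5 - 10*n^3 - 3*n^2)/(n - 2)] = 12*(-2*n^5 + 10*n^4 - 15*n^3 + 10*n^2 - 20*n - 2)/(n^3 - 6*n^2 + 12*n - 8)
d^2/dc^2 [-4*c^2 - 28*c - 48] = -8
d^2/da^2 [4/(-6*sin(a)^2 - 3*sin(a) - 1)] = 12*(48*sin(a)^4 + 18*sin(a)^3 - 77*sin(a)^2 - 37*sin(a) - 2)/(6*sin(a)^2 + 3*sin(a) + 1)^3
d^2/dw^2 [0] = 0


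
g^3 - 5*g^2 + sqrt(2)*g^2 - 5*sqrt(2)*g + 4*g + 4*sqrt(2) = (g - 4)*(g - 1)*(g + sqrt(2))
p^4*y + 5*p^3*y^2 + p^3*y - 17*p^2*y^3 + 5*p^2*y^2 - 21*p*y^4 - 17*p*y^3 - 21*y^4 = (p - 3*y)*(p + y)*(p + 7*y)*(p*y + y)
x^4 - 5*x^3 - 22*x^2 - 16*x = x*(x - 8)*(x + 1)*(x + 2)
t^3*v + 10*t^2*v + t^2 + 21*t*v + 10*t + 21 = (t + 3)*(t + 7)*(t*v + 1)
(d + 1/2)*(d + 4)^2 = d^3 + 17*d^2/2 + 20*d + 8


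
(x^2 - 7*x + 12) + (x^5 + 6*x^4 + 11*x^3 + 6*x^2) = x^5 + 6*x^4 + 11*x^3 + 7*x^2 - 7*x + 12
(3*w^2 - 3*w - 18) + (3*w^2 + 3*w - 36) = 6*w^2 - 54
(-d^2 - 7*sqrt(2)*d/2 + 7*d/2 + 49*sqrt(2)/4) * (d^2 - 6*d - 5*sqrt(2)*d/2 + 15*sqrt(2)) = -d^4 - sqrt(2)*d^3 + 19*d^3/2 - 7*d^2/2 + 19*sqrt(2)*d^2/2 - 665*d/4 - 21*sqrt(2)*d + 735/2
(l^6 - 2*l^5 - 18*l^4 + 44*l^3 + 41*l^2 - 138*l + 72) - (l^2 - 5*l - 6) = l^6 - 2*l^5 - 18*l^4 + 44*l^3 + 40*l^2 - 133*l + 78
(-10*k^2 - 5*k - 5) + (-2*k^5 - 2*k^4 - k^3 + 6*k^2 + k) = -2*k^5 - 2*k^4 - k^3 - 4*k^2 - 4*k - 5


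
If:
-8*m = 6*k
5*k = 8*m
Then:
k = 0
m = 0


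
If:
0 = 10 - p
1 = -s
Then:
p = 10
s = -1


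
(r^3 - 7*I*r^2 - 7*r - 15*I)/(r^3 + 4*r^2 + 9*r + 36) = (r^2 - 4*I*r + 5)/(r^2 + r*(4 + 3*I) + 12*I)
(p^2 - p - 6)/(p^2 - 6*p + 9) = (p + 2)/(p - 3)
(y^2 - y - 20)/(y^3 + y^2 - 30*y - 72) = (y - 5)/(y^2 - 3*y - 18)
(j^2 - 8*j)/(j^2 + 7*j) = (j - 8)/(j + 7)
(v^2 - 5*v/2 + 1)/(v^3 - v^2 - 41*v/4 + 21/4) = 2*(v - 2)/(2*v^2 - v - 21)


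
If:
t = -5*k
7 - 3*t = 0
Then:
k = -7/15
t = 7/3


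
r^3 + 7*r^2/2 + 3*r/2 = r*(r + 1/2)*(r + 3)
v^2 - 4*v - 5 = (v - 5)*(v + 1)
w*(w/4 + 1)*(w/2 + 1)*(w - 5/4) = w^4/8 + 19*w^3/32 + w^2/16 - 5*w/4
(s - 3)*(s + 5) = s^2 + 2*s - 15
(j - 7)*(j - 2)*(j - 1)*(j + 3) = j^4 - 7*j^3 - 7*j^2 + 55*j - 42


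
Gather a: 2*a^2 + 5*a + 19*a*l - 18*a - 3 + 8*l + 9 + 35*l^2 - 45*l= 2*a^2 + a*(19*l - 13) + 35*l^2 - 37*l + 6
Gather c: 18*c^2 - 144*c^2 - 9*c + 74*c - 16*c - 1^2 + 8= -126*c^2 + 49*c + 7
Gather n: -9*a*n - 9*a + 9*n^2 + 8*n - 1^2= -9*a + 9*n^2 + n*(8 - 9*a) - 1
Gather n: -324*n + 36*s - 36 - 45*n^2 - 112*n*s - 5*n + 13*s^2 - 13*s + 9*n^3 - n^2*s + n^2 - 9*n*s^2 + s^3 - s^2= 9*n^3 + n^2*(-s - 44) + n*(-9*s^2 - 112*s - 329) + s^3 + 12*s^2 + 23*s - 36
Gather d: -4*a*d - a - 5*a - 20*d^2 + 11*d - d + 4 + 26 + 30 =-6*a - 20*d^2 + d*(10 - 4*a) + 60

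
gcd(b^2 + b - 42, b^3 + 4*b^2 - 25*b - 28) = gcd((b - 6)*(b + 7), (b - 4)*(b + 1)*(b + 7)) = b + 7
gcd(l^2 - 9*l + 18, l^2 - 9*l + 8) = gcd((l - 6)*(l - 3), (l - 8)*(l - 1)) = 1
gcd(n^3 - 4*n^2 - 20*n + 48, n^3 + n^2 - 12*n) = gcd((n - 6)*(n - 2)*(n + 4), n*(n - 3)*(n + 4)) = n + 4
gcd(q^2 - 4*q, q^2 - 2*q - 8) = q - 4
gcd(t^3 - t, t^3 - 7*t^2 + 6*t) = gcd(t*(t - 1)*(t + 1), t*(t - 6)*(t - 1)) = t^2 - t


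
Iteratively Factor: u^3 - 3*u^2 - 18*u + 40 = (u - 2)*(u^2 - u - 20) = (u - 5)*(u - 2)*(u + 4)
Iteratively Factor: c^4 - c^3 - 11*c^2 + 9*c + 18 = (c - 2)*(c^3 + c^2 - 9*c - 9) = (c - 2)*(c + 1)*(c^2 - 9) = (c - 3)*(c - 2)*(c + 1)*(c + 3)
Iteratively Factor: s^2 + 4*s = (s + 4)*(s)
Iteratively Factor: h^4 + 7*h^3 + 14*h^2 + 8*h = (h + 4)*(h^3 + 3*h^2 + 2*h) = (h + 2)*(h + 4)*(h^2 + h) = h*(h + 2)*(h + 4)*(h + 1)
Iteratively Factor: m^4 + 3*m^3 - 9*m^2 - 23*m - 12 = (m + 1)*(m^3 + 2*m^2 - 11*m - 12) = (m - 3)*(m + 1)*(m^2 + 5*m + 4) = (m - 3)*(m + 1)*(m + 4)*(m + 1)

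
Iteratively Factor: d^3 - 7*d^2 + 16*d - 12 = (d - 2)*(d^2 - 5*d + 6) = (d - 3)*(d - 2)*(d - 2)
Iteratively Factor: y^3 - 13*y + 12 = (y - 3)*(y^2 + 3*y - 4) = (y - 3)*(y - 1)*(y + 4)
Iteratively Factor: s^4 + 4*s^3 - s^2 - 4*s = (s + 1)*(s^3 + 3*s^2 - 4*s) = s*(s + 1)*(s^2 + 3*s - 4) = s*(s - 1)*(s + 1)*(s + 4)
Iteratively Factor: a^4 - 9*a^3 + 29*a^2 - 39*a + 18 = (a - 2)*(a^3 - 7*a^2 + 15*a - 9) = (a - 3)*(a - 2)*(a^2 - 4*a + 3) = (a - 3)^2*(a - 2)*(a - 1)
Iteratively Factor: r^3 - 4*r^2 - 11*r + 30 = (r - 5)*(r^2 + r - 6) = (r - 5)*(r + 3)*(r - 2)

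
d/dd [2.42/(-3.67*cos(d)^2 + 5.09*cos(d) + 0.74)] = (12.3178 - 17.7628*cos(d))*sin(d)/(-3.67*cos(d)^2 + 5.09*cos(d) + 0.74)^2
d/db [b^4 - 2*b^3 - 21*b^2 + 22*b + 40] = 4*b^3 - 6*b^2 - 42*b + 22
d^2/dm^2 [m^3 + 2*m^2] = 6*m + 4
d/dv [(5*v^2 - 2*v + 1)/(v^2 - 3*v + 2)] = (-13*v^2 + 18*v - 1)/(v^4 - 6*v^3 + 13*v^2 - 12*v + 4)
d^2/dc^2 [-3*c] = 0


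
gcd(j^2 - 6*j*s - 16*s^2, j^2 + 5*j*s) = 1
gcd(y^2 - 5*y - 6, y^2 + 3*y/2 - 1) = 1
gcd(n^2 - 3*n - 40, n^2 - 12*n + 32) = n - 8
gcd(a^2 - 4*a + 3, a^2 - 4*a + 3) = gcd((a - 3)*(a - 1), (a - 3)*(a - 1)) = a^2 - 4*a + 3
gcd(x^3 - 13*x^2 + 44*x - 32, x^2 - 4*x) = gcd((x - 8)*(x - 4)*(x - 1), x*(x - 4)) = x - 4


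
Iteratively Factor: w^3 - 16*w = (w + 4)*(w^2 - 4*w) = w*(w + 4)*(w - 4)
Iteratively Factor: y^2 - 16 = (y + 4)*(y - 4)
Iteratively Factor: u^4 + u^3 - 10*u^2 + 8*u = (u)*(u^3 + u^2 - 10*u + 8) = u*(u + 4)*(u^2 - 3*u + 2) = u*(u - 1)*(u + 4)*(u - 2)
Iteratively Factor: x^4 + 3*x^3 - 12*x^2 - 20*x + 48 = (x + 4)*(x^3 - x^2 - 8*x + 12) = (x - 2)*(x + 4)*(x^2 + x - 6) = (x - 2)^2*(x + 4)*(x + 3)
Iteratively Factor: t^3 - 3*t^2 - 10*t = (t)*(t^2 - 3*t - 10) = t*(t + 2)*(t - 5)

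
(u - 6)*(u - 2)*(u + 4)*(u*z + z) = u^4*z - 3*u^3*z - 24*u^2*z + 28*u*z + 48*z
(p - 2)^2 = p^2 - 4*p + 4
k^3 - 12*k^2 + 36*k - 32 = (k - 8)*(k - 2)^2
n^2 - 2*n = n*(n - 2)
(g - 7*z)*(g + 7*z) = g^2 - 49*z^2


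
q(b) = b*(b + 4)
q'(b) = 2*b + 4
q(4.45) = 37.60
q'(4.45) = 12.90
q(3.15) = 22.52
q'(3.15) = 10.30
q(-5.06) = 5.36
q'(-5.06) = -6.12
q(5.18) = 47.55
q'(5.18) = 14.36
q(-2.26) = -3.93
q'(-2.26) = -0.52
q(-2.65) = -3.58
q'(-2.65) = -1.30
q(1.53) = 8.46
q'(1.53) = 7.06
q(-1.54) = -3.79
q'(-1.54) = 0.92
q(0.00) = 0.00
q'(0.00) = 4.00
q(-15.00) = 165.00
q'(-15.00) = -26.00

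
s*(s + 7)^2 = s^3 + 14*s^2 + 49*s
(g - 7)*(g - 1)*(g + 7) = g^3 - g^2 - 49*g + 49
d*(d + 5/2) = d^2 + 5*d/2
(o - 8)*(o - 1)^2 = o^3 - 10*o^2 + 17*o - 8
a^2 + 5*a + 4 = (a + 1)*(a + 4)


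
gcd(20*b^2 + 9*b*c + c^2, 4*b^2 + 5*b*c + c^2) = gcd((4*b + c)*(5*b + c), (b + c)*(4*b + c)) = 4*b + c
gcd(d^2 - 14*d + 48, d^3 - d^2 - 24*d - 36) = d - 6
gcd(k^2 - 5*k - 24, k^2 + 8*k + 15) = k + 3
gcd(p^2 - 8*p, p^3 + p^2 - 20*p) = p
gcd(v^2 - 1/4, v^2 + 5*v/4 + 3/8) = v + 1/2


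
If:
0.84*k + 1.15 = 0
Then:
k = -1.37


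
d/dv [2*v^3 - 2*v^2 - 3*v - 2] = 6*v^2 - 4*v - 3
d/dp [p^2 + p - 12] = 2*p + 1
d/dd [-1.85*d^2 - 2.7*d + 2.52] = -3.7*d - 2.7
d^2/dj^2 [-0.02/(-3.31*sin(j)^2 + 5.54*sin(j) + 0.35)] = (0.876488*sin(j)^4 - 1.100244*sin(j)^3 - 0.60822*sin(j)^2 + 2.161708*sin(j) - 1.274004)/(-3.31*sin(j)^2 + 5.54*sin(j) + 0.35)^3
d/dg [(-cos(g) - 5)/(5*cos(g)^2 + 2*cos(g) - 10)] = 5*(sin(g)^2 - 10*cos(g) - 5)*sin(g)/(5*cos(g)^2 + 2*cos(g) - 10)^2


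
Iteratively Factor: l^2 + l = (l)*(l + 1)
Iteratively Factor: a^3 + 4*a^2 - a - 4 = (a - 1)*(a^2 + 5*a + 4) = (a - 1)*(a + 1)*(a + 4)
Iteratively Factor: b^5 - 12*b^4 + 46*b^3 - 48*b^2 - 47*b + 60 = (b - 4)*(b^4 - 8*b^3 + 14*b^2 + 8*b - 15) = (b - 4)*(b + 1)*(b^3 - 9*b^2 + 23*b - 15) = (b - 4)*(b - 3)*(b + 1)*(b^2 - 6*b + 5) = (b - 5)*(b - 4)*(b - 3)*(b + 1)*(b - 1)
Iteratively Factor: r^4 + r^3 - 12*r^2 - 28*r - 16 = (r + 2)*(r^3 - r^2 - 10*r - 8) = (r + 1)*(r + 2)*(r^2 - 2*r - 8) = (r + 1)*(r + 2)^2*(r - 4)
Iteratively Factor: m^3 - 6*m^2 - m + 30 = (m - 5)*(m^2 - m - 6) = (m - 5)*(m + 2)*(m - 3)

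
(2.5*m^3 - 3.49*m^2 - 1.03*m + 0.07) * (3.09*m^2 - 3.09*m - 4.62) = 7.725*m^5 - 18.5091*m^4 - 3.9486*m^3 + 19.5228*m^2 + 4.5423*m - 0.3234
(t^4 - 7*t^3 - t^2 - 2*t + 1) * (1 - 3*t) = -3*t^5 + 22*t^4 - 4*t^3 + 5*t^2 - 5*t + 1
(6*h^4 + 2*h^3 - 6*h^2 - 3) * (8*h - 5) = 48*h^5 - 14*h^4 - 58*h^3 + 30*h^2 - 24*h + 15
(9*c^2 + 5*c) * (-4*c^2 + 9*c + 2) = -36*c^4 + 61*c^3 + 63*c^2 + 10*c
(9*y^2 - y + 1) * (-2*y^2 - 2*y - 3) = -18*y^4 - 16*y^3 - 27*y^2 + y - 3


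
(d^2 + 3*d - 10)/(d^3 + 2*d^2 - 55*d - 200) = (d - 2)/(d^2 - 3*d - 40)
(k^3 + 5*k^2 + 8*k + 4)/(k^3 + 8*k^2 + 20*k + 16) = (k + 1)/(k + 4)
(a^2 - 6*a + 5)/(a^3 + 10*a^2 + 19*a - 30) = (a - 5)/(a^2 + 11*a + 30)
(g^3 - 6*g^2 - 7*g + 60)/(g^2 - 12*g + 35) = (g^2 - g - 12)/(g - 7)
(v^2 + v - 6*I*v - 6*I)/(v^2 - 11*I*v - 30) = (v + 1)/(v - 5*I)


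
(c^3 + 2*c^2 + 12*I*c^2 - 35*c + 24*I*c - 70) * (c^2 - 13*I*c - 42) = c^5 + 2*c^4 - I*c^4 + 79*c^3 - 2*I*c^3 + 158*c^2 - 49*I*c^2 + 1470*c - 98*I*c + 2940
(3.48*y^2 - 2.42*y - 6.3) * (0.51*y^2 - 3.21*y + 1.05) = 1.7748*y^4 - 12.405*y^3 + 8.2092*y^2 + 17.682*y - 6.615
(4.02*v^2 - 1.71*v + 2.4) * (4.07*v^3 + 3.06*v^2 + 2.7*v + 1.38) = 16.3614*v^5 + 5.3415*v^4 + 15.3894*v^3 + 8.2746*v^2 + 4.1202*v + 3.312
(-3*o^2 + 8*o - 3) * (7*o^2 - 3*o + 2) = -21*o^4 + 65*o^3 - 51*o^2 + 25*o - 6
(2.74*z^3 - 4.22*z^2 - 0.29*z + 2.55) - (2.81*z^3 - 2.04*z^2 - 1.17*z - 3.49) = -0.0699999999999998*z^3 - 2.18*z^2 + 0.88*z + 6.04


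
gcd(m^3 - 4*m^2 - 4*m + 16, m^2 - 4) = m^2 - 4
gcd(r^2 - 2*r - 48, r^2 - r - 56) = r - 8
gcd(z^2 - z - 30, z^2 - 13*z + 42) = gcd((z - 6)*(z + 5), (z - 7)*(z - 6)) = z - 6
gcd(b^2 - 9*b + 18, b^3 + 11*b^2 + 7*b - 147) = b - 3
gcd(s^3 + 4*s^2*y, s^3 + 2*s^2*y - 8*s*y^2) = s^2 + 4*s*y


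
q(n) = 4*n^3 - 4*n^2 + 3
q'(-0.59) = 8.90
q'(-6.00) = 480.00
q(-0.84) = -2.19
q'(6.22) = 414.50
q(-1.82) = -34.36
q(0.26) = 2.80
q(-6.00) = -1005.00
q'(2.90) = 77.72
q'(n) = 12*n^2 - 8*n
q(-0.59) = 0.79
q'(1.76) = 23.09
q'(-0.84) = 15.19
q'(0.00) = 0.00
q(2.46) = 38.34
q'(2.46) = 52.94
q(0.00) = 3.00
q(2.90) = 66.92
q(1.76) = 12.42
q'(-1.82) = 54.31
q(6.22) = 810.81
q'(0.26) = -1.27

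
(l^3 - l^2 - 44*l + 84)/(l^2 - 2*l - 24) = (l^2 + 5*l - 14)/(l + 4)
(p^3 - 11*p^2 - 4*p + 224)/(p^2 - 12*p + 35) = (p^2 - 4*p - 32)/(p - 5)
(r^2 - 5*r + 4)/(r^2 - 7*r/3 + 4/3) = 3*(r - 4)/(3*r - 4)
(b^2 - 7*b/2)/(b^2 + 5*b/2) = (2*b - 7)/(2*b + 5)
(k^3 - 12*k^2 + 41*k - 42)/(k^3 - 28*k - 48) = (-k^3 + 12*k^2 - 41*k + 42)/(-k^3 + 28*k + 48)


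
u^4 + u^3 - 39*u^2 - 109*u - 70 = (u - 7)*(u + 1)*(u + 2)*(u + 5)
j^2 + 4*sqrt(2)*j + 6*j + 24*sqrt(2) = (j + 6)*(j + 4*sqrt(2))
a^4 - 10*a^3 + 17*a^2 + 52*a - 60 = (a - 6)*(a - 5)*(a - 1)*(a + 2)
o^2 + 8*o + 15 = (o + 3)*(o + 5)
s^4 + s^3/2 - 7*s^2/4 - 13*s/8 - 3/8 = (s - 3/2)*(s + 1/2)^2*(s + 1)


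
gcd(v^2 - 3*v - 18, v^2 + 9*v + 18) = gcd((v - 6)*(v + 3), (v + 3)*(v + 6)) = v + 3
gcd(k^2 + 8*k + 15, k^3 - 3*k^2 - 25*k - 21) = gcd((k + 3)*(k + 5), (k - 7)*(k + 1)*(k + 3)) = k + 3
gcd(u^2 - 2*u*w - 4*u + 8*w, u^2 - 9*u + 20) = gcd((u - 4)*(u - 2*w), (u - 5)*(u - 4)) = u - 4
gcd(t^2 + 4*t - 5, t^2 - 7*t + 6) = t - 1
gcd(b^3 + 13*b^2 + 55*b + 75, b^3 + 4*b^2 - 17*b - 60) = b^2 + 8*b + 15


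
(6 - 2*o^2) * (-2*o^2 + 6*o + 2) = 4*o^4 - 12*o^3 - 16*o^2 + 36*o + 12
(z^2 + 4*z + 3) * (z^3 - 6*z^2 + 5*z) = z^5 - 2*z^4 - 16*z^3 + 2*z^2 + 15*z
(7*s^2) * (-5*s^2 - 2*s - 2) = -35*s^4 - 14*s^3 - 14*s^2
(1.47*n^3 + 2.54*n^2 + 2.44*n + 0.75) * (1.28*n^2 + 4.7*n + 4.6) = 1.8816*n^5 + 10.1602*n^4 + 21.8232*n^3 + 24.112*n^2 + 14.749*n + 3.45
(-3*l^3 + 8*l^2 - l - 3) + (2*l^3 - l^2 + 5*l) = -l^3 + 7*l^2 + 4*l - 3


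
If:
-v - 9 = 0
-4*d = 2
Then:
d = -1/2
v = -9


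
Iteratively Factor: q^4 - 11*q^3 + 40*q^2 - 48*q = (q - 3)*(q^3 - 8*q^2 + 16*q) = (q - 4)*(q - 3)*(q^2 - 4*q) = q*(q - 4)*(q - 3)*(q - 4)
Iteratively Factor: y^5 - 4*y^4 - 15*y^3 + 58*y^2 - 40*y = (y - 2)*(y^4 - 2*y^3 - 19*y^2 + 20*y) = y*(y - 2)*(y^3 - 2*y^2 - 19*y + 20) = y*(y - 5)*(y - 2)*(y^2 + 3*y - 4) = y*(y - 5)*(y - 2)*(y + 4)*(y - 1)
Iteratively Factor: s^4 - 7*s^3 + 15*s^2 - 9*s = (s)*(s^3 - 7*s^2 + 15*s - 9) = s*(s - 3)*(s^2 - 4*s + 3) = s*(s - 3)*(s - 1)*(s - 3)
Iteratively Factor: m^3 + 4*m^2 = (m)*(m^2 + 4*m) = m*(m + 4)*(m)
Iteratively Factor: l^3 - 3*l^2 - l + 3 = (l + 1)*(l^2 - 4*l + 3) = (l - 3)*(l + 1)*(l - 1)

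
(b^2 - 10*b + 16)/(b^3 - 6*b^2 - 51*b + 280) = (b - 2)/(b^2 + 2*b - 35)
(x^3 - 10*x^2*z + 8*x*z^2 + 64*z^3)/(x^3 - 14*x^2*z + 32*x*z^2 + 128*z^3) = (x - 4*z)/(x - 8*z)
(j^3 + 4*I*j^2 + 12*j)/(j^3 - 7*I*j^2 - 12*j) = (j^2 + 4*I*j + 12)/(j^2 - 7*I*j - 12)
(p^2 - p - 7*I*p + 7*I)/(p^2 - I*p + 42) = (p - 1)/(p + 6*I)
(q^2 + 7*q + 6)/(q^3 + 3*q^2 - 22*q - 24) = 1/(q - 4)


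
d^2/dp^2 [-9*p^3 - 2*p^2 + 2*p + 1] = -54*p - 4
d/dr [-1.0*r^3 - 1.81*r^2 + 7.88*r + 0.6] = -3.0*r^2 - 3.62*r + 7.88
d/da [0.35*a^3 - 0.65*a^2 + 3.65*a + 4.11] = 1.05*a^2 - 1.3*a + 3.65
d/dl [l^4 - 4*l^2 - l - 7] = 4*l^3 - 8*l - 1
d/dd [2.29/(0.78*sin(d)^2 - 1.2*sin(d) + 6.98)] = (2.748 - 3.5724*sin(d))*cos(d)/(0.78*sin(d)^2 - 1.2*sin(d) + 6.98)^2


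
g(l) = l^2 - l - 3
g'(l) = 2*l - 1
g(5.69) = 23.69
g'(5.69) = 10.38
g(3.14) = 3.72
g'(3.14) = 5.28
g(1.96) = -1.12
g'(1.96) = 2.92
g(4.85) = 15.67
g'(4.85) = 8.70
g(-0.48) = -2.29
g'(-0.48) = -1.96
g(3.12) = 3.61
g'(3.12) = 5.24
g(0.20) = -3.16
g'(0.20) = -0.60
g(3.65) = 6.67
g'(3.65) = 6.30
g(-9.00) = 87.00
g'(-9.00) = -19.00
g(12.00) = 129.00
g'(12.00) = 23.00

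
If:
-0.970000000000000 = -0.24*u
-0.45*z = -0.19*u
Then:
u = 4.04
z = 1.71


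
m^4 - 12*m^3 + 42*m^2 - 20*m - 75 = (m - 5)^2*(m - 3)*(m + 1)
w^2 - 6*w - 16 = (w - 8)*(w + 2)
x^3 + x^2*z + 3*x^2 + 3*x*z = x*(x + 3)*(x + z)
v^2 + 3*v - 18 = (v - 3)*(v + 6)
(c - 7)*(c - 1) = c^2 - 8*c + 7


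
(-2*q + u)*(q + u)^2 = -2*q^3 - 3*q^2*u + u^3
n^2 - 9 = (n - 3)*(n + 3)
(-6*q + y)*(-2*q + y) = 12*q^2 - 8*q*y + y^2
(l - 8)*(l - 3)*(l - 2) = l^3 - 13*l^2 + 46*l - 48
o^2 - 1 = (o - 1)*(o + 1)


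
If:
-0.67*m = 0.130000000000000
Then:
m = -0.19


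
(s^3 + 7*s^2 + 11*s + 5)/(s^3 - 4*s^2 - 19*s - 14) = (s^2 + 6*s + 5)/(s^2 - 5*s - 14)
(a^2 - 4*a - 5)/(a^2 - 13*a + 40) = (a + 1)/(a - 8)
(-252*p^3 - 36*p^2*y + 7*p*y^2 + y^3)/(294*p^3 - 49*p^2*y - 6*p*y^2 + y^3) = (6*p + y)/(-7*p + y)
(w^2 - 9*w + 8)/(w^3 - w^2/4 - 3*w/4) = 4*(w - 8)/(w*(4*w + 3))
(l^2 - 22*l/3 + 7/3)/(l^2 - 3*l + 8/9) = 3*(l - 7)/(3*l - 8)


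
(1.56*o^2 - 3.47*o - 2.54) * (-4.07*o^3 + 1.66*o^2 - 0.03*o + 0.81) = -6.3492*o^5 + 16.7125*o^4 + 4.5308*o^3 - 2.8487*o^2 - 2.7345*o - 2.0574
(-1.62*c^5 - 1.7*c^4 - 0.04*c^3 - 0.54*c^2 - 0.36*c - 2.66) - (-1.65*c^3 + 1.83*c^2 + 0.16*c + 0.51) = -1.62*c^5 - 1.7*c^4 + 1.61*c^3 - 2.37*c^2 - 0.52*c - 3.17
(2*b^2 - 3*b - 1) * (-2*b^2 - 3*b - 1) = -4*b^4 + 9*b^2 + 6*b + 1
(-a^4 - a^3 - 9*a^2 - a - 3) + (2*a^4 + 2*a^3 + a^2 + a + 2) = a^4 + a^3 - 8*a^2 - 1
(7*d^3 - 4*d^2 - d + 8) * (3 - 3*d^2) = -21*d^5 + 12*d^4 + 24*d^3 - 36*d^2 - 3*d + 24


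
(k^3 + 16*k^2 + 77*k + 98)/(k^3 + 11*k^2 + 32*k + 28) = (k + 7)/(k + 2)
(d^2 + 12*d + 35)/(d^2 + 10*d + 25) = (d + 7)/(d + 5)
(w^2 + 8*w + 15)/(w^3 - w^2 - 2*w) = (w^2 + 8*w + 15)/(w*(w^2 - w - 2))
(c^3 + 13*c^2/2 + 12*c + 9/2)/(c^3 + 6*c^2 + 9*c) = (c + 1/2)/c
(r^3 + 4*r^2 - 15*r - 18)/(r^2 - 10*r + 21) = (r^2 + 7*r + 6)/(r - 7)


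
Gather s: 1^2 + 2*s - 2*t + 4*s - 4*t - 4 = 6*s - 6*t - 3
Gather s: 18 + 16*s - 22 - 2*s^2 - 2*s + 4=-2*s^2 + 14*s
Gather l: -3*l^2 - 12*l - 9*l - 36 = -3*l^2 - 21*l - 36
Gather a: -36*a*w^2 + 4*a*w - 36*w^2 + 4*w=a*(-36*w^2 + 4*w) - 36*w^2 + 4*w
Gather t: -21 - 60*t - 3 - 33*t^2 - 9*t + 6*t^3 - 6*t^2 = 6*t^3 - 39*t^2 - 69*t - 24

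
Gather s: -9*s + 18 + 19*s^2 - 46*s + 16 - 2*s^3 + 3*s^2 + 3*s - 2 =-2*s^3 + 22*s^2 - 52*s + 32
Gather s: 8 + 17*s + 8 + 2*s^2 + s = 2*s^2 + 18*s + 16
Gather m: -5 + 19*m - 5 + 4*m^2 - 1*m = 4*m^2 + 18*m - 10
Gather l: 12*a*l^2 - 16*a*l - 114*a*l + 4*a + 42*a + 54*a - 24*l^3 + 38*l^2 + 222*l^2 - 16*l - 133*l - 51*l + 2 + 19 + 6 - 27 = 100*a - 24*l^3 + l^2*(12*a + 260) + l*(-130*a - 200)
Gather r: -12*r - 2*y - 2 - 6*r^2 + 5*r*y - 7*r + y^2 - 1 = -6*r^2 + r*(5*y - 19) + y^2 - 2*y - 3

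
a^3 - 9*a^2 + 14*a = a*(a - 7)*(a - 2)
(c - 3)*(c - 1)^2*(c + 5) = c^4 - 18*c^2 + 32*c - 15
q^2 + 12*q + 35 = (q + 5)*(q + 7)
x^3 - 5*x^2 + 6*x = x*(x - 3)*(x - 2)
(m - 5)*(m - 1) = m^2 - 6*m + 5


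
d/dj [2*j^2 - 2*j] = 4*j - 2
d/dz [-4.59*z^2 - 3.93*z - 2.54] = -9.18*z - 3.93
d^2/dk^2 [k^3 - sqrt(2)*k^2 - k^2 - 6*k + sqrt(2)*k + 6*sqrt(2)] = 6*k - 2*sqrt(2) - 2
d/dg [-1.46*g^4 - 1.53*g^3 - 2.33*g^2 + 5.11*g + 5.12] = -5.84*g^3 - 4.59*g^2 - 4.66*g + 5.11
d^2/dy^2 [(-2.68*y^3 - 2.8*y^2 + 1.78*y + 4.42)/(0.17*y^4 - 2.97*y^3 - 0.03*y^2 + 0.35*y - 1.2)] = (-0.154904*y^9 - 0.485520000000008*y^8 + 9.01761600000015*y^7 - 58.540376*y^6 - 0.634236000000101*y^5 + 551.216748*y^4 + 157.505696*y^3 - 85.492152*y^2 - 118.33542*y - 5.80414)/(0.004913*y^12 - 0.257499*y^11 + 4.496058*y^10 - 26.076846*y^9 - 1.957752*y^8 + 12.878496*y^7 - 31.468962*y^6 - 2.16045*y^5 + 8.204535*y^4 - 12.711925*y^3 - 0.5706*y^2 + 1.512*y - 1.728)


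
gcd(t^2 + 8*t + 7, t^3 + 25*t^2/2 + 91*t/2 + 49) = t + 7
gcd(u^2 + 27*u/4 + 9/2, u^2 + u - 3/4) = 1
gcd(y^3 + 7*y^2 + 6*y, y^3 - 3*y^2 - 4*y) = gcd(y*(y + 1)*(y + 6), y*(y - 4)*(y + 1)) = y^2 + y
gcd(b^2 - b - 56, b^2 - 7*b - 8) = b - 8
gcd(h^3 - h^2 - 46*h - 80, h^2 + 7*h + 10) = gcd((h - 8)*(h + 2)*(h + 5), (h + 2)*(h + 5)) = h^2 + 7*h + 10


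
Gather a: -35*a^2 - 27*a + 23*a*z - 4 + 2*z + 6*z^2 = -35*a^2 + a*(23*z - 27) + 6*z^2 + 2*z - 4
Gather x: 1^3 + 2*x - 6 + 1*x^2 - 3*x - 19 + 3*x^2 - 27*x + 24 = 4*x^2 - 28*x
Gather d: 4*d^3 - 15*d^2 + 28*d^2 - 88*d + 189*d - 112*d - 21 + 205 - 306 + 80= 4*d^3 + 13*d^2 - 11*d - 42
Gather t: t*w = t*w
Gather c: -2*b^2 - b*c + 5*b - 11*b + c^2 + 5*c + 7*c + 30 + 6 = -2*b^2 - 6*b + c^2 + c*(12 - b) + 36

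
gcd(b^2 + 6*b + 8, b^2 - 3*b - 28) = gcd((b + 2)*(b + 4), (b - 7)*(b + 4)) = b + 4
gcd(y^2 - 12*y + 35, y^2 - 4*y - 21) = y - 7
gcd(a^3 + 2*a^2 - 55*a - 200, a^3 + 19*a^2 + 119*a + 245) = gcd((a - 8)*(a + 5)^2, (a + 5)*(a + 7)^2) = a + 5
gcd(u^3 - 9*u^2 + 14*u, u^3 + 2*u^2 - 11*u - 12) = 1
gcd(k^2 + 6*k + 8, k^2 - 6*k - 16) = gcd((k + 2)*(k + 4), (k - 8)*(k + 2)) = k + 2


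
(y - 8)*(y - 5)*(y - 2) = y^3 - 15*y^2 + 66*y - 80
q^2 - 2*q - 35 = (q - 7)*(q + 5)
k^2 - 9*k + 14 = (k - 7)*(k - 2)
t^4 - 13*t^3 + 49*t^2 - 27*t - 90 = (t - 6)*(t - 5)*(t - 3)*(t + 1)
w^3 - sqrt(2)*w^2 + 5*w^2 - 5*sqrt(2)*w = w*(w + 5)*(w - sqrt(2))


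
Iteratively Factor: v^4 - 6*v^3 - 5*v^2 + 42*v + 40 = (v - 4)*(v^3 - 2*v^2 - 13*v - 10) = (v - 5)*(v - 4)*(v^2 + 3*v + 2) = (v - 5)*(v - 4)*(v + 2)*(v + 1)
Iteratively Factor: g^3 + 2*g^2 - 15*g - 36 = (g + 3)*(g^2 - g - 12) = (g - 4)*(g + 3)*(g + 3)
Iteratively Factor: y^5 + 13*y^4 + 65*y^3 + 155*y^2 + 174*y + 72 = (y + 4)*(y^4 + 9*y^3 + 29*y^2 + 39*y + 18) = (y + 3)*(y + 4)*(y^3 + 6*y^2 + 11*y + 6) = (y + 1)*(y + 3)*(y + 4)*(y^2 + 5*y + 6) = (y + 1)*(y + 3)^2*(y + 4)*(y + 2)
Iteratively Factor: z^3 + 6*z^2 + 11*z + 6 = (z + 2)*(z^2 + 4*z + 3) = (z + 1)*(z + 2)*(z + 3)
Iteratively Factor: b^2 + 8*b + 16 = (b + 4)*(b + 4)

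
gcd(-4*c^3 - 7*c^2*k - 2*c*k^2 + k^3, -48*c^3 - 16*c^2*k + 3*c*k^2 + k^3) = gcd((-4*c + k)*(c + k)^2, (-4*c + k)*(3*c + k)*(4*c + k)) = 4*c - k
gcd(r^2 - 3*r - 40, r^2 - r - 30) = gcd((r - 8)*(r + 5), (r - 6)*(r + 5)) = r + 5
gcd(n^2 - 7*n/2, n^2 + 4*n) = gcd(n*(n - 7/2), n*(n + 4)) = n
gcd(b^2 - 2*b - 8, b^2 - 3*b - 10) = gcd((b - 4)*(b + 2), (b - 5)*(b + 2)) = b + 2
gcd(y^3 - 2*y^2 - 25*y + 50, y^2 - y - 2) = y - 2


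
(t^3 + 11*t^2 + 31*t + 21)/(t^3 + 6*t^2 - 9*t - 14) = (t + 3)/(t - 2)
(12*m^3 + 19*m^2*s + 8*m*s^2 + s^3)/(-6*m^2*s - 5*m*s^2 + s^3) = (12*m^2 + 7*m*s + s^2)/(s*(-6*m + s))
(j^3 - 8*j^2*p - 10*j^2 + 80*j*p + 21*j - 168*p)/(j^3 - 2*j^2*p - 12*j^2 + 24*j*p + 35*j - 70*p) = (-j^2 + 8*j*p + 3*j - 24*p)/(-j^2 + 2*j*p + 5*j - 10*p)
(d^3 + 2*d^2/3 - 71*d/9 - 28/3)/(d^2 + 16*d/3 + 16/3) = (d^2 - 2*d/3 - 7)/(d + 4)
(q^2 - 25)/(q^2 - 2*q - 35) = (q - 5)/(q - 7)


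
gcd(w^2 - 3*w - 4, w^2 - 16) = w - 4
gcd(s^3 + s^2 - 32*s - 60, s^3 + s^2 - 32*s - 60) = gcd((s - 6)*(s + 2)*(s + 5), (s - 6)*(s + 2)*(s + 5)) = s^3 + s^2 - 32*s - 60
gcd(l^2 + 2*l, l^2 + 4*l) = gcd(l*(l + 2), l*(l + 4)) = l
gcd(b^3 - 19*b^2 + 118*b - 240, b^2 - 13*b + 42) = b - 6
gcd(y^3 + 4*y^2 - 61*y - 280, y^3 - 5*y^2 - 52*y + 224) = y^2 - y - 56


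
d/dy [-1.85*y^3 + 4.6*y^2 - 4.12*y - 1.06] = -5.55*y^2 + 9.2*y - 4.12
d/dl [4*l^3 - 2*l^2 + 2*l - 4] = 12*l^2 - 4*l + 2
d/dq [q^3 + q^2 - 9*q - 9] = 3*q^2 + 2*q - 9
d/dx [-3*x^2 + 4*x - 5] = 4 - 6*x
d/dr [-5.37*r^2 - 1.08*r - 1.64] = -10.74*r - 1.08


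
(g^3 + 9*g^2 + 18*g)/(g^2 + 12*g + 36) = g*(g + 3)/(g + 6)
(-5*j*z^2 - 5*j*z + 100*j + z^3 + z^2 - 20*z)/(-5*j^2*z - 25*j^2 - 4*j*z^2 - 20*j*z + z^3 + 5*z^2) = (z - 4)/(j + z)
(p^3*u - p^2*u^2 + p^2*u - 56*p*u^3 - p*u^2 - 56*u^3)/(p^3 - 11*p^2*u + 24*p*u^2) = u*(p^2 + 7*p*u + p + 7*u)/(p*(p - 3*u))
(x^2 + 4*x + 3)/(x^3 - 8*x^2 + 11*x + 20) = (x + 3)/(x^2 - 9*x + 20)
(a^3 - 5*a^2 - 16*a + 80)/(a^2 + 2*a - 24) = (a^2 - a - 20)/(a + 6)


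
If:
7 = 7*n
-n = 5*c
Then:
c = -1/5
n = 1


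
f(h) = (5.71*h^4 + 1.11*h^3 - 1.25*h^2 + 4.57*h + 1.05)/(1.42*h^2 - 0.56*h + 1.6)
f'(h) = (0.56 - 2.84*h)*(5.71*h^4 + 1.11*h^3 - 1.25*h^2 + 4.57*h + 1.05)/(1.42*h^2 - 0.56*h + 1.6)^2 + (22.84*h^3 + 3.33*h^2 - 2.5*h + 4.57)/(1.42*h^2 - 0.56*h + 1.6) = (16.2164*h^5 - 8.0166*h^4 + 35.3008*h^3 - 0.461399999999999*h^2 - 6.982*h + 7.9)/(2.0164*h^4 - 1.5904*h^3 + 4.8576*h^2 - 1.792*h + 2.56)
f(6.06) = 157.50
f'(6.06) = 51.08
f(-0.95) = -0.21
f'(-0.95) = -3.02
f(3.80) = 62.67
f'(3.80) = 32.80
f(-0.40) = -0.44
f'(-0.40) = 1.90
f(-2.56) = 16.84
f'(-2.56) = -17.71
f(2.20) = 20.80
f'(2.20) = 19.34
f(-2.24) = 11.61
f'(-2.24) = -14.98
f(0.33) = 1.61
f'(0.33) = 2.75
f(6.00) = 154.44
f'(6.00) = 50.60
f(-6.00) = 126.41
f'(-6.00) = -45.81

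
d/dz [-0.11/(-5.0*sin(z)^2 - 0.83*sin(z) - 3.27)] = -(1.1*sin(z) + 0.0913)*cos(z)/(5.0*sin(z)^2 + 0.83*sin(z) + 3.27)^2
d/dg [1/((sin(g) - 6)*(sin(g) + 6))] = -sin(2*g)/((sin(g) - 6)^2*(sin(g) + 6)^2)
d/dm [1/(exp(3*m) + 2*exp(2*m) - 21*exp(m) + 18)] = (-3*exp(2*m) - 4*exp(m) + 21)*exp(m)/(exp(3*m) + 2*exp(2*m) - 21*exp(m) + 18)^2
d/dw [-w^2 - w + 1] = -2*w - 1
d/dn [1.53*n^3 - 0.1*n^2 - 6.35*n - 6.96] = 4.59*n^2 - 0.2*n - 6.35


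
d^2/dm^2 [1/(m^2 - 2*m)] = 2*(-m*(m - 2) + 4*(m - 1)^2)/(m^3*(m - 2)^3)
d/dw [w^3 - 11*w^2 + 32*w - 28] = 3*w^2 - 22*w + 32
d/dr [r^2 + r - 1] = 2*r + 1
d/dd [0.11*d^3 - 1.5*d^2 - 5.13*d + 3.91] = 0.33*d^2 - 3.0*d - 5.13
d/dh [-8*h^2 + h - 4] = 1 - 16*h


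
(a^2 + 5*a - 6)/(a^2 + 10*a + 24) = (a - 1)/(a + 4)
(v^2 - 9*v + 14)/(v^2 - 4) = (v - 7)/(v + 2)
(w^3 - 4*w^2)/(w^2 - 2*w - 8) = w^2/(w + 2)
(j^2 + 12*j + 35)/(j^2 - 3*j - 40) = (j + 7)/(j - 8)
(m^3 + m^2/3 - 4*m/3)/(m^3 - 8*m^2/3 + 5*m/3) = (3*m + 4)/(3*m - 5)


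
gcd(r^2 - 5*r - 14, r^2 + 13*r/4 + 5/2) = r + 2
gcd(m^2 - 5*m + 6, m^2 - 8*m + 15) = m - 3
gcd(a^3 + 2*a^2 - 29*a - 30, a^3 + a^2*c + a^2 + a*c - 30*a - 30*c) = a^2 + a - 30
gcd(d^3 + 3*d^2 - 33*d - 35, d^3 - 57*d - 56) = d^2 + 8*d + 7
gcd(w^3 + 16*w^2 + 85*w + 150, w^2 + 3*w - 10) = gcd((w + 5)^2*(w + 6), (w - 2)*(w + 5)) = w + 5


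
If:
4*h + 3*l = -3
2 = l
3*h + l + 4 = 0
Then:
No Solution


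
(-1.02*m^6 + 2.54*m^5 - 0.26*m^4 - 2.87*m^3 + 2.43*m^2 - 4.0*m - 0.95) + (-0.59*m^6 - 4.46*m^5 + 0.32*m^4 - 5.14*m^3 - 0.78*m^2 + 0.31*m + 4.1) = -1.61*m^6 - 1.92*m^5 + 0.06*m^4 - 8.01*m^3 + 1.65*m^2 - 3.69*m + 3.15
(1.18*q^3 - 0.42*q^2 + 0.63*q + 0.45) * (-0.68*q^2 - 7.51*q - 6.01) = -0.8024*q^5 - 8.5762*q^4 - 4.366*q^3 - 2.5131*q^2 - 7.1658*q - 2.7045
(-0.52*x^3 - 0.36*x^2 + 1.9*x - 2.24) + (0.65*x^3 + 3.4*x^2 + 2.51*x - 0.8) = 0.13*x^3 + 3.04*x^2 + 4.41*x - 3.04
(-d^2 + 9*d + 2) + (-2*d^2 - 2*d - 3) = -3*d^2 + 7*d - 1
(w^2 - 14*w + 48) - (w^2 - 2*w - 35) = 83 - 12*w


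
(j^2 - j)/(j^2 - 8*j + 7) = j/(j - 7)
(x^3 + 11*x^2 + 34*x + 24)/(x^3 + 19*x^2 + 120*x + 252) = (x^2 + 5*x + 4)/(x^2 + 13*x + 42)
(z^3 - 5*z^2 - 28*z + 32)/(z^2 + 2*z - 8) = (z^2 - 9*z + 8)/(z - 2)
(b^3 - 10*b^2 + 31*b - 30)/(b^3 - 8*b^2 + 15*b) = (b - 2)/b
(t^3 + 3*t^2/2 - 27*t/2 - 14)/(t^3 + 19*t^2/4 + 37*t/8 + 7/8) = 4*(2*t^2 + t - 28)/(8*t^2 + 30*t + 7)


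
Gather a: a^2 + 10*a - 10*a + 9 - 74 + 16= a^2 - 49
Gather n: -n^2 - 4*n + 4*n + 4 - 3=1 - n^2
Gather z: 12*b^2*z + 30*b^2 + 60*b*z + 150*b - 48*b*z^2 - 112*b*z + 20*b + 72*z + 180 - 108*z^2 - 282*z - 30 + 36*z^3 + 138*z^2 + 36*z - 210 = 30*b^2 + 170*b + 36*z^3 + z^2*(30 - 48*b) + z*(12*b^2 - 52*b - 174) - 60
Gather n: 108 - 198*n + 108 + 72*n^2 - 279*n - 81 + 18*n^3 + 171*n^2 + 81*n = 18*n^3 + 243*n^2 - 396*n + 135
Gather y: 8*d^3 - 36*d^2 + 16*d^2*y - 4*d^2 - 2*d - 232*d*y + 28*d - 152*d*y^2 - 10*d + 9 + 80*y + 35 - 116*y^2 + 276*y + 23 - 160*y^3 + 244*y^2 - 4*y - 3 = 8*d^3 - 40*d^2 + 16*d - 160*y^3 + y^2*(128 - 152*d) + y*(16*d^2 - 232*d + 352) + 64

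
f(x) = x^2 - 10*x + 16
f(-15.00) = 391.00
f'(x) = 2*x - 10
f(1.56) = 2.83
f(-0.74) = 23.95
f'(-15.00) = -40.00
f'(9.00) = 8.00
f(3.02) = -5.08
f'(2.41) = -5.18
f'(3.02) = -3.96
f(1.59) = 2.63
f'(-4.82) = -19.64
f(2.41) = -2.29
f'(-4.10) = -18.20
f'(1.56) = -6.88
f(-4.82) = 87.43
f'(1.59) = -6.82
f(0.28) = 13.28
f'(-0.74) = -11.48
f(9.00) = 7.00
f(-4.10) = 73.81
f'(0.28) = -9.44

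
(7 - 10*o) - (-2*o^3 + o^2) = 2*o^3 - o^2 - 10*o + 7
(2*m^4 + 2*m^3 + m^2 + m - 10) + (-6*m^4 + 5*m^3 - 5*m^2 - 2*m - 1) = -4*m^4 + 7*m^3 - 4*m^2 - m - 11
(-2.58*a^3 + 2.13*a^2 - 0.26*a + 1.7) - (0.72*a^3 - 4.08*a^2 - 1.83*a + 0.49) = -3.3*a^3 + 6.21*a^2 + 1.57*a + 1.21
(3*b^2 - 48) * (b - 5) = 3*b^3 - 15*b^2 - 48*b + 240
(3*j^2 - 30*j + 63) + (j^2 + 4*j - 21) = 4*j^2 - 26*j + 42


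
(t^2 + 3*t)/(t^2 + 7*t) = (t + 3)/(t + 7)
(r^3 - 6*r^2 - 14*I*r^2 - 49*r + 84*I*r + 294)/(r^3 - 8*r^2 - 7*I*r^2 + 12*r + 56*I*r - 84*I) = (r - 7*I)/(r - 2)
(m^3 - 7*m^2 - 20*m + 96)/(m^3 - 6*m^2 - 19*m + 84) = (m - 8)/(m - 7)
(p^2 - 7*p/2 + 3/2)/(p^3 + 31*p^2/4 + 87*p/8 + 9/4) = 4*(2*p^2 - 7*p + 3)/(8*p^3 + 62*p^2 + 87*p + 18)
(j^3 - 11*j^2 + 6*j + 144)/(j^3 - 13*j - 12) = (j^2 - 14*j + 48)/(j^2 - 3*j - 4)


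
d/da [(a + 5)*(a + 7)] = 2*a + 12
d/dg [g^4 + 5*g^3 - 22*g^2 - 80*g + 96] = 4*g^3 + 15*g^2 - 44*g - 80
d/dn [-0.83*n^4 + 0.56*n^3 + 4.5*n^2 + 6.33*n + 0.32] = -3.32*n^3 + 1.68*n^2 + 9.0*n + 6.33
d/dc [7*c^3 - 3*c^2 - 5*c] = 21*c^2 - 6*c - 5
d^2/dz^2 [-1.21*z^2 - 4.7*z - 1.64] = -2.42000000000000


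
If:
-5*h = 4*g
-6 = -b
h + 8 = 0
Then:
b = 6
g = 10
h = -8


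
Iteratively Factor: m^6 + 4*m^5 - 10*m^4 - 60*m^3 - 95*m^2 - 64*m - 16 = (m + 1)*(m^5 + 3*m^4 - 13*m^3 - 47*m^2 - 48*m - 16) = (m + 1)^2*(m^4 + 2*m^3 - 15*m^2 - 32*m - 16) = (m + 1)^2*(m + 4)*(m^3 - 2*m^2 - 7*m - 4) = (m - 4)*(m + 1)^2*(m + 4)*(m^2 + 2*m + 1) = (m - 4)*(m + 1)^3*(m + 4)*(m + 1)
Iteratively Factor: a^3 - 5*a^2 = (a - 5)*(a^2) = a*(a - 5)*(a)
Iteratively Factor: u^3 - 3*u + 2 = (u - 1)*(u^2 + u - 2) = (u - 1)^2*(u + 2)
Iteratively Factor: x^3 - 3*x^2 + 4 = (x - 2)*(x^2 - x - 2) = (x - 2)*(x + 1)*(x - 2)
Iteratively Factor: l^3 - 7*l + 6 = (l - 1)*(l^2 + l - 6) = (l - 2)*(l - 1)*(l + 3)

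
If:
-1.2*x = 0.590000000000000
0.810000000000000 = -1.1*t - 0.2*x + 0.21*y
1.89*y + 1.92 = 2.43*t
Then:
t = -1.11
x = -0.49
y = -2.45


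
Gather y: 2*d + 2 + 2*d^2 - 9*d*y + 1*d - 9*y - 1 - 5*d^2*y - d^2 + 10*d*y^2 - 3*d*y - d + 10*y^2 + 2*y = d^2 + 2*d + y^2*(10*d + 10) + y*(-5*d^2 - 12*d - 7) + 1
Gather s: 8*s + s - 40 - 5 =9*s - 45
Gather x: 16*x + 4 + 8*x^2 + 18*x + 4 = 8*x^2 + 34*x + 8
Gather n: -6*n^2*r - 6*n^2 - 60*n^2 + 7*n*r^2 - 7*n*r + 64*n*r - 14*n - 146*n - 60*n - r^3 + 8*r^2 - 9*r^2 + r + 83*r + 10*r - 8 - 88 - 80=n^2*(-6*r - 66) + n*(7*r^2 + 57*r - 220) - r^3 - r^2 + 94*r - 176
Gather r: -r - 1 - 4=-r - 5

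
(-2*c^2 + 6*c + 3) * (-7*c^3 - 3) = 14*c^5 - 42*c^4 - 21*c^3 + 6*c^2 - 18*c - 9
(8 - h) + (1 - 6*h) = 9 - 7*h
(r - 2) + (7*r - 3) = 8*r - 5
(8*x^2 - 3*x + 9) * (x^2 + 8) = 8*x^4 - 3*x^3 + 73*x^2 - 24*x + 72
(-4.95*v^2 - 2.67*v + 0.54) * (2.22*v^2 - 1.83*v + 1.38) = -10.989*v^4 + 3.1311*v^3 - 0.746099999999999*v^2 - 4.6728*v + 0.7452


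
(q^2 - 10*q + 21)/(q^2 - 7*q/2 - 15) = 2*(-q^2 + 10*q - 21)/(-2*q^2 + 7*q + 30)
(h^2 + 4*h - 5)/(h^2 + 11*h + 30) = (h - 1)/(h + 6)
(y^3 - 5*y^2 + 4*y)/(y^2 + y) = (y^2 - 5*y + 4)/(y + 1)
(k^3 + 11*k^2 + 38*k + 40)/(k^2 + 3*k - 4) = (k^2 + 7*k + 10)/(k - 1)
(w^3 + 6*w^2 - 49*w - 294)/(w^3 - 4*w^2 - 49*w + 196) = (w + 6)/(w - 4)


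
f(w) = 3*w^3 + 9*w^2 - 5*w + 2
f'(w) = 9*w^2 + 18*w - 5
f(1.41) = 21.25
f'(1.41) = 38.27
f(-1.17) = 15.37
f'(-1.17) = -13.74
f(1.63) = 30.75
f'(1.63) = 48.25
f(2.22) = 68.08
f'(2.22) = 79.32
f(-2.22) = 24.63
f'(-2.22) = -0.60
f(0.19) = 1.40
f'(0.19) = -1.26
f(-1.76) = 22.32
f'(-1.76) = -8.80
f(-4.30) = -48.61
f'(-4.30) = 84.01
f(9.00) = 2873.00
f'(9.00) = 886.00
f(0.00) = 2.00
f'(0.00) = -5.00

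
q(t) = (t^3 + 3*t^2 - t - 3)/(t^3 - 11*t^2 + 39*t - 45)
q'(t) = (-3*t^2 + 22*t - 39)*(t^3 + 3*t^2 - t - 3)/(t^3 - 11*t^2 + 39*t - 45)^2 + (3*t^2 + 6*t - 1)/(t^3 - 11*t^2 + 39*t - 45) = 2*(-7*t^3 + 19*t^2 + 47*t - 27)/(t^5 - 19*t^4 + 142*t^3 - 522*t^2 + 945*t - 675)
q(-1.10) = -0.00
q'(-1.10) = 0.04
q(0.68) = 0.09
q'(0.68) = -0.10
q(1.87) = -3.04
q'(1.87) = -11.54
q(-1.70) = -0.02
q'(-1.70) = 0.01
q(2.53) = -54.74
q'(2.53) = -316.28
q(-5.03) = 0.08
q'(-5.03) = -0.04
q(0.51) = 0.09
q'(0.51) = -0.01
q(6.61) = 19.55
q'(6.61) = -14.89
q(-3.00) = 0.00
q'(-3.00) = -0.03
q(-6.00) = 0.12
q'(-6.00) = -0.04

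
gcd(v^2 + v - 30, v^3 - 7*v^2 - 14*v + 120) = v - 5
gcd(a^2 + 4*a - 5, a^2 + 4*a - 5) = a^2 + 4*a - 5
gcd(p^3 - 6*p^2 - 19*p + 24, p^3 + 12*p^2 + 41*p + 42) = p + 3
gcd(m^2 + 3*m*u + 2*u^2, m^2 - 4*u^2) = m + 2*u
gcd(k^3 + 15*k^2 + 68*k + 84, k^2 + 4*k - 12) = k + 6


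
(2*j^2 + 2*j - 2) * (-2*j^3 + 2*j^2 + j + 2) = -4*j^5 + 10*j^3 + 2*j^2 + 2*j - 4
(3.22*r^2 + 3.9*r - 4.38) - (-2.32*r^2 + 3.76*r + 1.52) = 5.54*r^2 + 0.14*r - 5.9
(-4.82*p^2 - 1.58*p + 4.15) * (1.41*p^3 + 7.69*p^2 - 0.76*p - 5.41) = -6.7962*p^5 - 39.2936*p^4 - 2.6355*p^3 + 59.1905*p^2 + 5.3938*p - 22.4515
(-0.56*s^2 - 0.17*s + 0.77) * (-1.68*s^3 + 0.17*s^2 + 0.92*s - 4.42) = 0.9408*s^5 + 0.1904*s^4 - 1.8377*s^3 + 2.4497*s^2 + 1.4598*s - 3.4034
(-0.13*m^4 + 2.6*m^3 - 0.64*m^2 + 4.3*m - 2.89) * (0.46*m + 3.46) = -0.0598*m^5 + 0.7462*m^4 + 8.7016*m^3 - 0.2364*m^2 + 13.5486*m - 9.9994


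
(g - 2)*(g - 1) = g^2 - 3*g + 2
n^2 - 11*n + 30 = (n - 6)*(n - 5)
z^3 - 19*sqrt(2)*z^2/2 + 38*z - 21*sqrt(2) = (z - 7*sqrt(2))*(z - 3*sqrt(2)/2)*(z - sqrt(2))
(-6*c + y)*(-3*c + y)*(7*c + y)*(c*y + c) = 126*c^4*y + 126*c^4 - 45*c^3*y^2 - 45*c^3*y - 2*c^2*y^3 - 2*c^2*y^2 + c*y^4 + c*y^3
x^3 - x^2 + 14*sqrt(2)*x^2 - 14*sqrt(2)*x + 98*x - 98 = (x - 1)*(x + 7*sqrt(2))^2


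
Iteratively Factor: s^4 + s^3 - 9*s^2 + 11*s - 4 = (s + 4)*(s^3 - 3*s^2 + 3*s - 1) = (s - 1)*(s + 4)*(s^2 - 2*s + 1) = (s - 1)^2*(s + 4)*(s - 1)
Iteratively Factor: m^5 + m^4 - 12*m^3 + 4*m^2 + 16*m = (m - 2)*(m^4 + 3*m^3 - 6*m^2 - 8*m) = (m - 2)*(m + 1)*(m^3 + 2*m^2 - 8*m) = m*(m - 2)*(m + 1)*(m^2 + 2*m - 8) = m*(m - 2)*(m + 1)*(m + 4)*(m - 2)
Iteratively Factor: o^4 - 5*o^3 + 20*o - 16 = (o - 2)*(o^3 - 3*o^2 - 6*o + 8) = (o - 4)*(o - 2)*(o^2 + o - 2) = (o - 4)*(o - 2)*(o + 2)*(o - 1)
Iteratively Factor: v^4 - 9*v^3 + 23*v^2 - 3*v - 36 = (v + 1)*(v^3 - 10*v^2 + 33*v - 36) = (v - 3)*(v + 1)*(v^2 - 7*v + 12) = (v - 3)^2*(v + 1)*(v - 4)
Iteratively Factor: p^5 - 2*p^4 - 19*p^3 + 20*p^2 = (p - 1)*(p^4 - p^3 - 20*p^2) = (p - 1)*(p + 4)*(p^3 - 5*p^2) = p*(p - 1)*(p + 4)*(p^2 - 5*p) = p*(p - 5)*(p - 1)*(p + 4)*(p)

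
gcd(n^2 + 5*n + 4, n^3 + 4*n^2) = n + 4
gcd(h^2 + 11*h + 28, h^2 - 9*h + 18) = 1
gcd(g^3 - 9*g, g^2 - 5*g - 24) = g + 3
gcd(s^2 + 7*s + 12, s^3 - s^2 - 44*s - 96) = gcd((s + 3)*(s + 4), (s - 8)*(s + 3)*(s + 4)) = s^2 + 7*s + 12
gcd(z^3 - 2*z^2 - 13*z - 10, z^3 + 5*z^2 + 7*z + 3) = z + 1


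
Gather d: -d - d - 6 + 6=-2*d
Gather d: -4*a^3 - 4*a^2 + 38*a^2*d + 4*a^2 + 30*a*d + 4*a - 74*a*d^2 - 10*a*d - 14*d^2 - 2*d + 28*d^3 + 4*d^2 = -4*a^3 + 4*a + 28*d^3 + d^2*(-74*a - 10) + d*(38*a^2 + 20*a - 2)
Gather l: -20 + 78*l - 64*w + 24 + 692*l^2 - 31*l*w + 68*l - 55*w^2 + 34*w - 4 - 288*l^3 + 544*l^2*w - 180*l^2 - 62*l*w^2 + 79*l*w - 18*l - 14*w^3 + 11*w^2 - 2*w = -288*l^3 + l^2*(544*w + 512) + l*(-62*w^2 + 48*w + 128) - 14*w^3 - 44*w^2 - 32*w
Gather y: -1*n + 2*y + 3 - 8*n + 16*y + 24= -9*n + 18*y + 27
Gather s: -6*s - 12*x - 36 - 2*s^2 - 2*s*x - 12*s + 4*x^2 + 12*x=-2*s^2 + s*(-2*x - 18) + 4*x^2 - 36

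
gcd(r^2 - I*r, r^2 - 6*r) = r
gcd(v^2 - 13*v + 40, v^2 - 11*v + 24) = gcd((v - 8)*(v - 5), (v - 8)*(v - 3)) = v - 8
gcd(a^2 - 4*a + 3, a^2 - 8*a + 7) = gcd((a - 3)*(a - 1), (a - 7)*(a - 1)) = a - 1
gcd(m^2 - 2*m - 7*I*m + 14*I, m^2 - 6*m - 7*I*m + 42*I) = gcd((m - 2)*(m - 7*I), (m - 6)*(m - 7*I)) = m - 7*I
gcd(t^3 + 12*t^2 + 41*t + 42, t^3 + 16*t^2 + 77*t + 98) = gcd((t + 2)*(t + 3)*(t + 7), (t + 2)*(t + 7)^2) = t^2 + 9*t + 14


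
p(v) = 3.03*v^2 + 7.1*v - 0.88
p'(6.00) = 43.46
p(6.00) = 150.80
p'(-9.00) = -47.44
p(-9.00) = 180.65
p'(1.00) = 13.16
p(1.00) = 9.25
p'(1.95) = 18.92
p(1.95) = 24.49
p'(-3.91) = -16.59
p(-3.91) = 17.68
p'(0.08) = 7.58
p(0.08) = -0.29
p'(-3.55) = -14.41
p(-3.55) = 12.10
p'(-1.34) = -1.02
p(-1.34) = -4.95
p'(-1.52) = -2.11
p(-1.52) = -4.67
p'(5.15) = 38.31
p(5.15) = 116.05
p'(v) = 6.06*v + 7.1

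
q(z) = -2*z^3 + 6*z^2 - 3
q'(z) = -6*z^2 + 12*z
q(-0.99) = 4.82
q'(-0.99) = -17.76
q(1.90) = 4.94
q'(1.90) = 1.14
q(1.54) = 3.93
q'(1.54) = 4.25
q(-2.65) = 76.35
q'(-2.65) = -73.94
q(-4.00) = 221.00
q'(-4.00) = -144.00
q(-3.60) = 168.07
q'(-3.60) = -120.96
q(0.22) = -2.73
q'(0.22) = 2.35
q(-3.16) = 120.02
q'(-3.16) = -97.83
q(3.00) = -3.00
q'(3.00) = -18.00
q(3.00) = -3.00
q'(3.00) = -18.00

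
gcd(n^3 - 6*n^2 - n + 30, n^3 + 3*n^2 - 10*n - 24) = n^2 - n - 6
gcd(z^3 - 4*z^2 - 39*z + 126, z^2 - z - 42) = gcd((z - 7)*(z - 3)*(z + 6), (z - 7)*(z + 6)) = z^2 - z - 42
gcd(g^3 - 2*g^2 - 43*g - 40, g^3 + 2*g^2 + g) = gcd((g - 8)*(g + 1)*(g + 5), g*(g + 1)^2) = g + 1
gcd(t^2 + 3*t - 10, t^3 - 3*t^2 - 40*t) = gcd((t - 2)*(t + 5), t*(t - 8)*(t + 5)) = t + 5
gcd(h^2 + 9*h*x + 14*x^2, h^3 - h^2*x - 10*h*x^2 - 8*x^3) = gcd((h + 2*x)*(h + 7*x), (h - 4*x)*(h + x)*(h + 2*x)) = h + 2*x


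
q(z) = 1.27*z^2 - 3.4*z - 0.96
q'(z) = 2.54*z - 3.4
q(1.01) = -3.10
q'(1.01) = -0.83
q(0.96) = -3.05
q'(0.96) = -0.96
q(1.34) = -3.24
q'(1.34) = 0.00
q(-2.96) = 20.23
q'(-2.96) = -10.92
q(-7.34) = 92.42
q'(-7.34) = -22.04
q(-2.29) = 13.49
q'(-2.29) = -9.22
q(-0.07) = -0.72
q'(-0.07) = -3.58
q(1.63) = -3.13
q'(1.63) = 0.74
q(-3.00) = 20.67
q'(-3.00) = -11.02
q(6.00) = 24.36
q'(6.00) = 11.84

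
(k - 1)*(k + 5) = k^2 + 4*k - 5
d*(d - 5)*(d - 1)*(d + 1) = d^4 - 5*d^3 - d^2 + 5*d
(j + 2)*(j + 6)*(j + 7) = j^3 + 15*j^2 + 68*j + 84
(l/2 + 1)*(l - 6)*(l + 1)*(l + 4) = l^4/2 + l^3/2 - 14*l^2 - 38*l - 24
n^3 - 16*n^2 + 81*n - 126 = (n - 7)*(n - 6)*(n - 3)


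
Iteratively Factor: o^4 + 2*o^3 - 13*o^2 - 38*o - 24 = (o + 2)*(o^3 - 13*o - 12) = (o + 2)*(o + 3)*(o^2 - 3*o - 4) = (o + 1)*(o + 2)*(o + 3)*(o - 4)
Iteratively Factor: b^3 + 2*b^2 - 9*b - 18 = (b - 3)*(b^2 + 5*b + 6) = (b - 3)*(b + 2)*(b + 3)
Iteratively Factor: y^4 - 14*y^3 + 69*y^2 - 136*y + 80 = (y - 4)*(y^3 - 10*y^2 + 29*y - 20) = (y - 4)*(y - 1)*(y^2 - 9*y + 20) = (y - 4)^2*(y - 1)*(y - 5)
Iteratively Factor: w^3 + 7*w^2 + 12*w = (w)*(w^2 + 7*w + 12) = w*(w + 4)*(w + 3)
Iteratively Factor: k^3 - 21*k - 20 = (k + 1)*(k^2 - k - 20) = (k - 5)*(k + 1)*(k + 4)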